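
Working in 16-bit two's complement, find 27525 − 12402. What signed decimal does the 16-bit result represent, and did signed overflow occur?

15123; no overflow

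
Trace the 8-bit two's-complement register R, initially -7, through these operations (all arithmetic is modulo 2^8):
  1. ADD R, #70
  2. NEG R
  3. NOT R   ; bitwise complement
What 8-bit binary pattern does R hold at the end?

Start: R = -7 = 11111001.
R = -7 + 70 = 63 = 00111111
R = −(63) = -63 = 11000001
R = NOT 11000001 = 00111110 = 62

00111110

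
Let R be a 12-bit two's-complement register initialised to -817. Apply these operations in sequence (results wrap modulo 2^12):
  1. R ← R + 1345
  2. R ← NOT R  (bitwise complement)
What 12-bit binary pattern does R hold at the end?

110111101111

Start: R = -817 = 110011001111.
R = -817 + 1345 = 528 = 001000010000
R = NOT 001000010000 = 110111101111 = -529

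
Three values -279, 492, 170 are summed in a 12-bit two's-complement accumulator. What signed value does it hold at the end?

383

-279 + 492 = 213 (000011010101)
213 + 170 = 383 (000101111111)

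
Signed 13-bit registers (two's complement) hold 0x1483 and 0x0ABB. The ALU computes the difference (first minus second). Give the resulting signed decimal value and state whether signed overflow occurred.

2504; overflow

0x1483 = 1010010000011 = -2941 (signed)
0x0ABB = 0101010111011 = 2747 (signed)
Subtract via negate-and-add: invert 0101010111011 + 1 = 1010101000101 (i.e. -2747).
  1010010000011
+ 1010101000101
= 0100111001000  (discard carry-out 1)
Result 0100111001000: MSB = 0 → value 2504.
Both addends (after negating the subtrahend) are negative but the stored result is non-negative: signed overflow. The true value -2941 − 2747 = -5688 lies outside [-4096, 4095].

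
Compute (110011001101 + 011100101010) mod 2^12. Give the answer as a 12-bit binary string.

001111110111

  110011001101
+ 011100101010
= 001111110111  (discard carry-out 1)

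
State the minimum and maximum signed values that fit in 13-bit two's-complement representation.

Minimum: −2^12 = -4096.
Maximum: 2^12 − 1 = 4095.

min = -4096, max = 4095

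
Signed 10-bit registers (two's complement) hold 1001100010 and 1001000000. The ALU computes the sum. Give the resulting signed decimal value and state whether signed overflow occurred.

1001100010 = -414 (signed)
1001000000 = -448 (signed)
  1001100010
+ 1001000000
= 0010100010  (discard carry-out 1)
Result 0010100010: MSB = 0 → value 162.
Both addends are negative but the stored result is non-negative: signed overflow. The true value -414 + (-448) = -862 lies outside [-512, 511].

162; overflow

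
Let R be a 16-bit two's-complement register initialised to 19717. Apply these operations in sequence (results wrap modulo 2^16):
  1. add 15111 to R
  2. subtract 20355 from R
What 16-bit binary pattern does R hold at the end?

0011100010001001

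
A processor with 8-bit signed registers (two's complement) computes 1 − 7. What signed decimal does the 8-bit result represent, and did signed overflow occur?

1 → 00000001
7 → 00000111
Subtract via negate-and-add: invert 00000111 + 1 = 11111001 (i.e. -7).
  00000001
+ 11111001
= 11111010
Result 11111010: MSB = 1 → 250 − 256 = -6.
Addends (after negating the subtrahend) have opposite signs, so signed overflow cannot occur.

-6; no overflow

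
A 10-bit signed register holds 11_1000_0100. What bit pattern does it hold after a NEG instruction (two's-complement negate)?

Invert: 0001111011. Add 1: 0001111100.
Check: 1110000100 = -124, 0001111100 = 124.

0001111100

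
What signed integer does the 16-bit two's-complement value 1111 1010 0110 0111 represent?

MSB is 1, so the value is negative.
Unsigned reading: 64103. Subtract 2^16 = 65536: 64103 − 65536 = -1433.

-1433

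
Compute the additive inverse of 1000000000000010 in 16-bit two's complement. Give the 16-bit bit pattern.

0111111111111110

Invert: 0111111111111101. Add 1: 0111111111111110.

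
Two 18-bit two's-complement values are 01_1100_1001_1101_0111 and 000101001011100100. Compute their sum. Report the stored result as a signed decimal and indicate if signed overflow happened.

-123717; overflow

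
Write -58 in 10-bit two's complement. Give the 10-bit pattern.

|-58| = 58 = 0000111010 in 10 bits.
Invert the bits: 1111000101. Add 1: 1111000110.
Check: 1111000110 reads as 966 − 1024 = -58.

1111000110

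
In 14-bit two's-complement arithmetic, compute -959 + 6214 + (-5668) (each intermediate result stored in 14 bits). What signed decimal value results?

-413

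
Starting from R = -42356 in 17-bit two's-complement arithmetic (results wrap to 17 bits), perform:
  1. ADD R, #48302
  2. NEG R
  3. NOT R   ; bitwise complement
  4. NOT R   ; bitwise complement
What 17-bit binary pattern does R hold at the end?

11110100011000110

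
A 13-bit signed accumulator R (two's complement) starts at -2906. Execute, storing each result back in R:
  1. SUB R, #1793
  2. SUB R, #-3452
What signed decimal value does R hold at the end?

-1247

Start: R = -2906 = 1010010100110.
R = -2906 − 1793 = -4699; wraps to 3493 = 0110110100101
R = 3493 − (-3452) = 6945; wraps to -1247 = 1101100100001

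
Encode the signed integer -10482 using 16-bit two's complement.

1101011100001110

|-10482| = 10482 = 0010100011110010 in 16 bits.
Invert the bits: 1101011100001101. Add 1: 1101011100001110.
Check: 1101011100001110 reads as 55054 − 65536 = -10482.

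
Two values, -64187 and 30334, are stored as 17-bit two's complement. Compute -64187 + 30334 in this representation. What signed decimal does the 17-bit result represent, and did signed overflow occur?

-64187 → 10000010101000101
30334 → 00111011001111110
  10000010101000101
+ 00111011001111110
= 10111101111000011
Result 10111101111000011: MSB = 1 → 97219 − 131072 = -33853.
Addends have opposite signs, so signed overflow cannot occur.

-33853; no overflow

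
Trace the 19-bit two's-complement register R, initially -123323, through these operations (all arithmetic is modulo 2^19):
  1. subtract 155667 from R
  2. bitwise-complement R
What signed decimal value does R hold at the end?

-245299

Start: R = -123323 = 1100001111001000101.
R = -123323 − 155667 = -278990; wraps to 245298 = 0111011111000110010
R = NOT 0111011111000110010 = 1000100000111001101 = -245299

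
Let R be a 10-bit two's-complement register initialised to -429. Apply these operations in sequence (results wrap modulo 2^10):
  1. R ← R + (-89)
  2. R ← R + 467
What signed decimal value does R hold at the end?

Start: R = -429 = 1001010011.
R = -429 + (-89) = -518; wraps to 506 = 0111111010
R = 506 + 467 = 973; wraps to -51 = 1111001101

-51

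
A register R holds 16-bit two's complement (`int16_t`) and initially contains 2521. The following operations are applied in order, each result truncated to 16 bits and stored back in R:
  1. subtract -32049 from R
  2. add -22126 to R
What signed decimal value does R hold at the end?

12444

Start: R = 2521 = 0000100111011001.
R = 2521 − (-32049) = 34570; wraps to -30966 = 1000011100001010
R = -30966 + (-22126) = -53092; wraps to 12444 = 0011000010011100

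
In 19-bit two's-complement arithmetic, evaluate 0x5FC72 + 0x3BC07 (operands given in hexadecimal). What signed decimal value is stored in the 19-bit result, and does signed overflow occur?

112761; no overflow

0x5FC72 = 1011111110001110010 = -131982 (signed)
0x3BC07 = 0111011110000000111 = 244743 (signed)
  1011111110001110010
+ 0111011110000000111
= 0011011100001111001  (discard carry-out 1)
Result 0011011100001111001: MSB = 0 → value 112761.
Addends have opposite signs, so signed overflow cannot occur.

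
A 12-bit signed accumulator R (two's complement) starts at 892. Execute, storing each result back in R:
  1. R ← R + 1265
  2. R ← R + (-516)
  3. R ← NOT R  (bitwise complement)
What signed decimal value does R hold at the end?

-1642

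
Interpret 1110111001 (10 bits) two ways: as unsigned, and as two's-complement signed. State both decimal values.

Unsigned: 1110111001 = 953.
Signed: MSB=1 → 953 − 1024 = -71.

unsigned = 953, signed = -71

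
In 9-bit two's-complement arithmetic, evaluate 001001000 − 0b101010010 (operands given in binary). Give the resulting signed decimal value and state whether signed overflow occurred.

001001000 = 72 (signed)
0b101010010 → 101010010 = -174 (signed)
Subtract via negate-and-add: invert 101010010 + 1 = 010101110 (i.e. 174).
  001001000
+ 010101110
= 011110110
Result 011110110: MSB = 0 → value 246.
Both addends (after negating the subtrahend) are non-negative and so is the stored result: no signed overflow.

246; no overflow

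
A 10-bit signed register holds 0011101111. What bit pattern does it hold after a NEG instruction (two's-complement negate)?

1100010001

Invert: 1100010000. Add 1: 1100010001.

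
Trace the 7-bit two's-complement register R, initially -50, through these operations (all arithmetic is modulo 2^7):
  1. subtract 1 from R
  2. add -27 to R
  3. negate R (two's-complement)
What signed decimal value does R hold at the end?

-50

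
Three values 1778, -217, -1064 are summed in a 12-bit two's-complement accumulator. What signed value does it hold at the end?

1778 + (-217) = 1561 (011000011001)
1561 + (-1064) = 497 (000111110001)

497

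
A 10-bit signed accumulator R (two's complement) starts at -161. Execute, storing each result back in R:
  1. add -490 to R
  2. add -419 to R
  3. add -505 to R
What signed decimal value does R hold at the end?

473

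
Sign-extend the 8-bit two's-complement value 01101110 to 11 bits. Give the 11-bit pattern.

MSB of 01101110 is 0; replicate it into the new high bits.
000|01101110 → 00001101110 (still 110).

00001101110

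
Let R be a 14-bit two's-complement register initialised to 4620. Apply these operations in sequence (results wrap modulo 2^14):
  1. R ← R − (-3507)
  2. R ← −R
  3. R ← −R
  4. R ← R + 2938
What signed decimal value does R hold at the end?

-5319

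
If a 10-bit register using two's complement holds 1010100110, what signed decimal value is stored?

MSB is 1, so the value is negative.
Invert: 0101011001. Add 1: 0101011010 = 346. So the value is −346.

-346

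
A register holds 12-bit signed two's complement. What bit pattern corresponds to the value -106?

|-106| = 106 = 000001101010 in 12 bits.
Invert the bits: 111110010101. Add 1: 111110010110.

111110010110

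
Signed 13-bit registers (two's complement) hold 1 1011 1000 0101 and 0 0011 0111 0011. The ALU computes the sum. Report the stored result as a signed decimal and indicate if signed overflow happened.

-264; no overflow

1 1011 1000 0101 → 1101110000101 = -1147 (signed)
0 0011 0111 0011 → 0001101110011 = 883 (signed)
  1101110000101
+ 0001101110011
= 1111011111000
Result 1111011111000: MSB = 1 → 7928 − 8192 = -264.
Addends have opposite signs, so signed overflow cannot occur.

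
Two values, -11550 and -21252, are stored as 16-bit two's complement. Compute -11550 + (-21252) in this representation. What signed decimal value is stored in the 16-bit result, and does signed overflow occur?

32734; overflow

-11550 → 1101001011100010
-21252 → 1010110011111100
  1101001011100010
+ 1010110011111100
= 0111111111011110  (discard carry-out 1)
Result 0111111111011110: MSB = 0 → value 32734.
Both addends are negative but the stored result is non-negative: signed overflow. The true value -11550 + (-21252) = -32802 lies outside [-32768, 32767].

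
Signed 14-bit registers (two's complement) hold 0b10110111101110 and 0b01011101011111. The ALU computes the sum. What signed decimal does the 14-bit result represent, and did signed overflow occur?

0b10110111101110 → 10110111101110 = -4626 (signed)
0b01011101011111 → 01011101011111 = 5983 (signed)
  10110111101110
+ 01011101011111
= 00010101001101  (discard carry-out 1)
Result 00010101001101: MSB = 0 → value 1357.
Addends have opposite signs, so signed overflow cannot occur.

1357; no overflow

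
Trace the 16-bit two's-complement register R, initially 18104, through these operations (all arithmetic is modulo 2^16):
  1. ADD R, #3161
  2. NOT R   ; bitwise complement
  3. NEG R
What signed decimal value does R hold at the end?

Start: R = 18104 = 0100011010111000.
R = 18104 + 3161 = 21265 = 0101001100010001
R = NOT 0101001100010001 = 1010110011101110 = -21266
R = −(-21266) = 21266 = 0101001100010010

21266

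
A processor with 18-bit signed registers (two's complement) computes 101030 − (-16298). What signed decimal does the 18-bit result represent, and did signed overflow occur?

101030 → 011000101010100110
-16298 → 111100000001010110
Subtract via negate-and-add: invert 111100000001010110 + 1 = 000011111110101010 (i.e. 16298).
  011000101010100110
+ 000011111110101010
= 011100101001010000
Result 011100101001010000: MSB = 0 → value 117328.
Both addends (after negating the subtrahend) are non-negative and so is the stored result: no signed overflow.

117328; no overflow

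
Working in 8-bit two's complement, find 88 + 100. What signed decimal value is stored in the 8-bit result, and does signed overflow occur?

-68; overflow

88 → 01011000
100 → 01100100
  01011000
+ 01100100
= 10111100
Result 10111100: MSB = 1 → 188 − 256 = -68.
Both addends are non-negative but the stored result is negative: signed overflow. The true value 88 + 100 = 188 lies outside [-128, 127].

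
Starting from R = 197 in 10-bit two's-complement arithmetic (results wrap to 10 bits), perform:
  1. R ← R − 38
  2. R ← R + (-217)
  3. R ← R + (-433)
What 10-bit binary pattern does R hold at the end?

1000010101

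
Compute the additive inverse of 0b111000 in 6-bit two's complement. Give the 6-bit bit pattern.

001000

Invert: 000111. Add 1: 001000.
Check: 111000 = -8, 001000 = 8.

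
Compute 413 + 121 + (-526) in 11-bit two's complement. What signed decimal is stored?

413 + 121 = 534 (01000010110)
534 + (-526) = 8 (00000001000)

8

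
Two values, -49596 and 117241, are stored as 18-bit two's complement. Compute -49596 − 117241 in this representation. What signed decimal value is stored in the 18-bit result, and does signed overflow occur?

95307; overflow

-49596 → 110011111001000100
117241 → 011100100111111001
Subtract via negate-and-add: invert 011100100111111001 + 1 = 100011011000000111 (i.e. -117241).
  110011111001000100
+ 100011011000000111
= 010111010001001011  (discard carry-out 1)
Result 010111010001001011: MSB = 0 → value 95307.
Both addends (after negating the subtrahend) are negative but the stored result is non-negative: signed overflow. The true value -49596 − 117241 = -166837 lies outside [-131072, 131071].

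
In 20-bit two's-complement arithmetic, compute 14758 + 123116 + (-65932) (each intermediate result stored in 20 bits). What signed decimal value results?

14758 + 123116 = 137874 (00100001101010010010)
137874 + (-65932) = 71942 (00010001100100000110)

71942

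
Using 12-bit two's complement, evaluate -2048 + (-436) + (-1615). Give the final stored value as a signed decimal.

-2048 + (-436) = -2484 → wraps to 1612 (011001001100)
1612 + (-1615) = -3 (111111111101)

-3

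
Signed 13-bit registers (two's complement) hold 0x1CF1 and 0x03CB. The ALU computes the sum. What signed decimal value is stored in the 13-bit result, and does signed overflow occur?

0x1CF1 = 1110011110001 = -783 (signed)
0x03CB = 0001111001011 = 971 (signed)
  1110011110001
+ 0001111001011
= 0000010111100  (discard carry-out 1)
Result 0000010111100: MSB = 0 → value 188.
Addends have opposite signs, so signed overflow cannot occur.

188; no overflow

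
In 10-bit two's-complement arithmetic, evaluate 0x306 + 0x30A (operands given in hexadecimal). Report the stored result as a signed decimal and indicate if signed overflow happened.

-496; no overflow

0x306 = 1100000110 = -250 (signed)
0x30A = 1100001010 = -246 (signed)
  1100000110
+ 1100001010
= 1000010000  (discard carry-out 1)
Result 1000010000: MSB = 1 → 528 − 1024 = -496.
Both addends are negative and so is the stored result: no signed overflow.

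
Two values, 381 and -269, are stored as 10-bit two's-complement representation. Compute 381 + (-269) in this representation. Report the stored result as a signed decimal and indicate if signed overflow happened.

112; no overflow

381 → 0101111101
-269 → 1011110011
  0101111101
+ 1011110011
= 0001110000  (discard carry-out 1)
Result 0001110000: MSB = 0 → value 112.
Addends have opposite signs, so signed overflow cannot occur.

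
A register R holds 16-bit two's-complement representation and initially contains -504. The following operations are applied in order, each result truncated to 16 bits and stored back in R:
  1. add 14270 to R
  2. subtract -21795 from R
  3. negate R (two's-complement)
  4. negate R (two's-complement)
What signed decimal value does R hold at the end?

Start: R = -504 = 1111111000001000.
R = -504 + 14270 = 13766 = 0011010111000110
R = 13766 − (-21795) = 35561; wraps to -29975 = 1000101011101001
R = −(-29975) = 29975 = 0111010100010111
R = −(29975) = -29975 = 1000101011101001

-29975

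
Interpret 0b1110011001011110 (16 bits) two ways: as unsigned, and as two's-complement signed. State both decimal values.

unsigned = 58974, signed = -6562

Unsigned: 1110011001011110 = 58974.
Signed: MSB=1 → 58974 − 65536 = -6562.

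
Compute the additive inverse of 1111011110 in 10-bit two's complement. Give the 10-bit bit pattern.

0000100010

Invert: 0000100001. Add 1: 0000100010.
Check: 1111011110 = -34, 0000100010 = 34.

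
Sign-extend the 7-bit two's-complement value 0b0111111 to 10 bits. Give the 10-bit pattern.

MSB of 0111111 is 0; replicate it into the new high bits.
000|0111111 → 0000111111 (still 63).

0000111111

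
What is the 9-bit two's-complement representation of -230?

100011010

|-230| = 230 = 011100110 in 9 bits.
Invert the bits: 100011001. Add 1: 100011010.
Check: 100011010 reads as 282 − 512 = -230.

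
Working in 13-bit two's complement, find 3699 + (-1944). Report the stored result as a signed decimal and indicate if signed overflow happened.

1755; no overflow

3699 → 0111001110011
-1944 → 1100001101000
  0111001110011
+ 1100001101000
= 0011011011011  (discard carry-out 1)
Result 0011011011011: MSB = 0 → value 1755.
Addends have opposite signs, so signed overflow cannot occur.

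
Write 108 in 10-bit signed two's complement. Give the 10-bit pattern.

108 is non-negative, so write it directly in 10 bits: 0001101100.

0001101100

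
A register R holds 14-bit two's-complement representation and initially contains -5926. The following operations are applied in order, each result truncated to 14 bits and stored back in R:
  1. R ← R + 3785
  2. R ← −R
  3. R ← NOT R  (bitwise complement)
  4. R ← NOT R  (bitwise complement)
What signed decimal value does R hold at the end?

2141

Start: R = -5926 = 10100011011010.
R = -5926 + 3785 = -2141 = 11011110100011
R = −(-2141) = 2141 = 00100001011101
R = NOT 00100001011101 = 11011110100010 = -2142
R = NOT 11011110100010 = 00100001011101 = 2141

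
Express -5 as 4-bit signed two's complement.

1011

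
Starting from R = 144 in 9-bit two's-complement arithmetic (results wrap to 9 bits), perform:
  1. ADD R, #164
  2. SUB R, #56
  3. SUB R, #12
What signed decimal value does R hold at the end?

240

Start: R = 144 = 010010000.
R = 144 + 164 = 308; wraps to -204 = 100110100
R = -204 − 56 = -260; wraps to 252 = 011111100
R = 252 − 12 = 240 = 011110000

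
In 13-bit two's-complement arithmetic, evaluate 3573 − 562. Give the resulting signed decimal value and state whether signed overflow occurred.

3011; no overflow

3573 → 0110111110101
562 → 0001000110010
Subtract via negate-and-add: invert 0001000110010 + 1 = 1110111001110 (i.e. -562).
  0110111110101
+ 1110111001110
= 0101111000011  (discard carry-out 1)
Result 0101111000011: MSB = 0 → value 3011.
Addends (after negating the subtrahend) have opposite signs, so signed overflow cannot occur.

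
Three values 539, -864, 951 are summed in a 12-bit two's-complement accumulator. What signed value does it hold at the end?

626

539 + (-864) = -325 (111010111011)
-325 + 951 = 626 (001001110010)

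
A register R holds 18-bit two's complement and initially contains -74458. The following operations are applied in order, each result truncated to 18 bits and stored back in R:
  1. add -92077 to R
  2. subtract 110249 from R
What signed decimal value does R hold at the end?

-14640

Start: R = -74458 = 101101110100100110.
R = -74458 + (-92077) = -166535; wraps to 95609 = 010111010101111001
R = 95609 − 110249 = -14640 = 111100011011010000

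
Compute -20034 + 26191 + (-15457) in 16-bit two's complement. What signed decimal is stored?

-20034 + 26191 = 6157 (0001100000001101)
6157 + (-15457) = -9300 (1101101110101100)

-9300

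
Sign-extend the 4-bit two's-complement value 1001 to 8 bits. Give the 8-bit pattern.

11111001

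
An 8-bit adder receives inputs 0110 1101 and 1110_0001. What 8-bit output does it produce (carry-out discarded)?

01001110

  01101101
+ 11100001
= 01001110  (discard carry-out 1)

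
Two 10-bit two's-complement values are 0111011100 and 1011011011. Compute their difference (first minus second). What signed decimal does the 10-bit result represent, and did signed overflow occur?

-255; overflow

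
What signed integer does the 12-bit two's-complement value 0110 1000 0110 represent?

1670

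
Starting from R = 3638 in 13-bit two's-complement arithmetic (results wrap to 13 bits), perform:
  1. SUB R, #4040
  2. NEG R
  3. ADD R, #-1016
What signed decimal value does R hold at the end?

Start: R = 3638 = 0111000110110.
R = 3638 − 4040 = -402 = 1111001101110
R = −(-402) = 402 = 0000110010010
R = 402 + (-1016) = -614 = 1110110011010

-614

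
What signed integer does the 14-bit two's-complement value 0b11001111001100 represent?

MSB is 1, so the value is negative.
Invert: 00110000110011. Add 1: 00110000110100 = 3124. So the value is −3124.

-3124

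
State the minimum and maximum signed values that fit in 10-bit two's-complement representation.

min = -512, max = 511

Minimum: −2^9 = -512.
Maximum: 2^9 − 1 = 511.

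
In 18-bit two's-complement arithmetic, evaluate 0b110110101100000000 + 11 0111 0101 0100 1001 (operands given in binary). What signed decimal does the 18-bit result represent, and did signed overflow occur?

0b110110101100000000 → 110110101100000000 = -38144 (signed)
11 0111 0101 0100 1001 → 110111010101001001 = -35511 (signed)
  110110101100000000
+ 110111010101001001
= 101110000001001001  (discard carry-out 1)
Result 101110000001001001: MSB = 1 → 188489 − 262144 = -73655.
Both addends are negative and so is the stored result: no signed overflow.

-73655; no overflow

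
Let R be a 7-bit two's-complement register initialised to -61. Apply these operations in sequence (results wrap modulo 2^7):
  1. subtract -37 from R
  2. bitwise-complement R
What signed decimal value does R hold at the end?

23

Start: R = -61 = 1000011.
R = -61 − (-37) = -24 = 1101000
R = NOT 1101000 = 0010111 = 23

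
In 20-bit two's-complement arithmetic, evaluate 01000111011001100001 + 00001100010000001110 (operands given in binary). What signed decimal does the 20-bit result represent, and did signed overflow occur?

01000111011001100001 = 292449 (signed)
00001100010000001110 = 50190 (signed)
  01000111011001100001
+ 00001100010000001110
= 01010011101001101111
Result 01010011101001101111: MSB = 0 → value 342639.
Both addends are non-negative and so is the stored result: no signed overflow.

342639; no overflow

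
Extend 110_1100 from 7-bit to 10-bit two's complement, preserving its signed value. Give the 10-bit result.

1111101100

MSB of 1101100 is 1; replicate it into the new high bits.
111|1101100 → 1111101100 (still -20).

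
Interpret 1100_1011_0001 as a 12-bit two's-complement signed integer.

-847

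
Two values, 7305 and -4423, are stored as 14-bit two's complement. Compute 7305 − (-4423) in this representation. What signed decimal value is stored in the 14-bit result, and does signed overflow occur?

7305 → 01110010001001
-4423 → 10111010111001
Subtract via negate-and-add: invert 10111010111001 + 1 = 01000101000111 (i.e. 4423).
  01110010001001
+ 01000101000111
= 10110111010000
Result 10110111010000: MSB = 1 → 11728 − 16384 = -4656.
Both addends (after negating the subtrahend) are non-negative but the stored result is negative: signed overflow. The true value 7305 − (-4423) = 11728 lies outside [-8192, 8191].

-4656; overflow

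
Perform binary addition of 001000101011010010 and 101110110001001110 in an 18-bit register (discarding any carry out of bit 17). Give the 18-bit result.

  001000101011010010
+ 101110110001001110
= 110111011100100000

110111011100100000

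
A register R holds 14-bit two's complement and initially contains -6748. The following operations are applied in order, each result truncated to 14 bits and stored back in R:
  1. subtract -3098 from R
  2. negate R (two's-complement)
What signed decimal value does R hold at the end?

3650

Start: R = -6748 = 10010110100100.
R = -6748 − (-3098) = -3650 = 11000110111110
R = −(-3650) = 3650 = 00111001000010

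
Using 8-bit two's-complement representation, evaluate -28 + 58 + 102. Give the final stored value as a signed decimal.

-124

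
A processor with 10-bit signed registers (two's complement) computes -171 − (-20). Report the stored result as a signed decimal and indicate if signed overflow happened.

-171 → 1101010101
-20 → 1111101100
Subtract via negate-and-add: invert 1111101100 + 1 = 0000010100 (i.e. 20).
  1101010101
+ 0000010100
= 1101101001
Result 1101101001: MSB = 1 → 873 − 1024 = -151.
Addends (after negating the subtrahend) have opposite signs, so signed overflow cannot occur.

-151; no overflow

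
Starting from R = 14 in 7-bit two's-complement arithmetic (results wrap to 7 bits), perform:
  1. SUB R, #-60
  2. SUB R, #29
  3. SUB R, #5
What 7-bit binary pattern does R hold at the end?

0101000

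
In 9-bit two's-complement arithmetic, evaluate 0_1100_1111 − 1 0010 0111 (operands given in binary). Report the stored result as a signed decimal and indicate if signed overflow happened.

-88; overflow

0_1100_1111 → 011001111 = 207 (signed)
1 0010 0111 → 100100111 = -217 (signed)
Subtract via negate-and-add: invert 100100111 + 1 = 011011001 (i.e. 217).
  011001111
+ 011011001
= 110101000
Result 110101000: MSB = 1 → 424 − 512 = -88.
Both addends (after negating the subtrahend) are non-negative but the stored result is negative: signed overflow. The true value 207 − (-217) = 424 lies outside [-256, 255].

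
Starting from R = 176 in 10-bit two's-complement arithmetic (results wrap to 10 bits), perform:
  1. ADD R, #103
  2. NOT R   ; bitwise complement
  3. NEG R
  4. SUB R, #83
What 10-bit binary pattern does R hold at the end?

0011000101

Start: R = 176 = 0010110000.
R = 176 + 103 = 279 = 0100010111
R = NOT 0100010111 = 1011101000 = -280
R = −(-280) = 280 = 0100011000
R = 280 − 83 = 197 = 0011000101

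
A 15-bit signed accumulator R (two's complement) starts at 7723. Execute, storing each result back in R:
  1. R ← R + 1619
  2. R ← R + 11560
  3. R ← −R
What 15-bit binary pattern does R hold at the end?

010111001011010

Start: R = 7723 = 001111000101011.
R = 7723 + 1619 = 9342 = 010010001111110
R = 9342 + 11560 = 20902; wraps to -11866 = 101000110100110
R = −(-11866) = 11866 = 010111001011010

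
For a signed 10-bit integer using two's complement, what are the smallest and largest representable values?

Minimum: −2^9 = -512.
Maximum: 2^9 − 1 = 511.

min = -512, max = 511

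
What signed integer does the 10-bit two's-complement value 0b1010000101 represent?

MSB is 1, so the value is negative.
Unsigned reading: 645. Subtract 2^10 = 1024: 645 − 1024 = -379.

-379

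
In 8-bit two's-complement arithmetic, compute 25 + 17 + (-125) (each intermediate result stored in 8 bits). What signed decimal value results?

25 + 17 = 42 (00101010)
42 + (-125) = -83 (10101101)

-83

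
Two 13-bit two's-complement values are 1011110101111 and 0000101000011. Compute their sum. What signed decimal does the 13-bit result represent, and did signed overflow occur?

1011110101111 = -2129 (signed)
0000101000011 = 323 (signed)
  1011110101111
+ 0000101000011
= 1100011110010
Result 1100011110010: MSB = 1 → 6386 − 8192 = -1806.
Addends have opposite signs, so signed overflow cannot occur.

-1806; no overflow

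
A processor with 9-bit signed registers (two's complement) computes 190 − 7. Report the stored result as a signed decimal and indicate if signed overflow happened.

190 → 010111110
7 → 000000111
Subtract via negate-and-add: invert 000000111 + 1 = 111111001 (i.e. -7).
  010111110
+ 111111001
= 010110111  (discard carry-out 1)
Result 010110111: MSB = 0 → value 183.
Addends (after negating the subtrahend) have opposite signs, so signed overflow cannot occur.

183; no overflow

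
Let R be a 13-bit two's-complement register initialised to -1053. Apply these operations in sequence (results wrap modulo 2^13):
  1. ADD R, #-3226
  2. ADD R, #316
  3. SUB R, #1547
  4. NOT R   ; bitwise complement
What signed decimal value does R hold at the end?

Start: R = -1053 = 1101111100011.
R = -1053 + (-3226) = -4279; wraps to 3913 = 0111101001001
R = 3913 + 316 = 4229; wraps to -3963 = 1000010000101
R = -3963 − 1547 = -5510; wraps to 2682 = 0101001111010
R = NOT 0101001111010 = 1010110000101 = -2683

-2683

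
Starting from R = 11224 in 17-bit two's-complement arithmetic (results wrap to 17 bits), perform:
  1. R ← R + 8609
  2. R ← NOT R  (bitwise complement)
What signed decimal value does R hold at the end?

Start: R = 11224 = 00010101111011000.
R = 11224 + 8609 = 19833 = 00100110101111001
R = NOT 00100110101111001 = 11011001010000110 = -19834

-19834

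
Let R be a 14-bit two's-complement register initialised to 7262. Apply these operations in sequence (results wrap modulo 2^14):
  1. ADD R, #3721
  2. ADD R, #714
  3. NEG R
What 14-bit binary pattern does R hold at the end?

01001001001111

Start: R = 7262 = 01110001011110.
R = 7262 + 3721 = 10983; wraps to -5401 = 10101011100111
R = -5401 + 714 = -4687 = 10110110110001
R = −(-4687) = 4687 = 01001001001111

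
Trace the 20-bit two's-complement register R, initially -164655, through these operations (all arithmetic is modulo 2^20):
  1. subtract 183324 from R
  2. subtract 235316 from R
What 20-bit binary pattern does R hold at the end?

Start: R = -164655 = 11010111110011010001.
R = -164655 − 183324 = -347979 = 10101011000010110101
R = -347979 − 235316 = -583295; wraps to 465281 = 01110001100110000001

01110001100110000001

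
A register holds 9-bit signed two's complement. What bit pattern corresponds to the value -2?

111111110

|-2| = 2 = 000000010 in 9 bits.
Invert the bits: 111111101. Add 1: 111111110.
Check: 111111110 reads as 510 − 512 = -2.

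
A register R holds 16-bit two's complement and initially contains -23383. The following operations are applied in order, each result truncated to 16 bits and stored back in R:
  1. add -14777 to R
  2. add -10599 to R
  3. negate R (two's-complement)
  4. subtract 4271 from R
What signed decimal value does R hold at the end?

Start: R = -23383 = 1010010010101001.
R = -23383 + (-14777) = -38160; wraps to 27376 = 0110101011110000
R = 27376 + (-10599) = 16777 = 0100000110001001
R = −(16777) = -16777 = 1011111001110111
R = -16777 − 4271 = -21048 = 1010110111001000

-21048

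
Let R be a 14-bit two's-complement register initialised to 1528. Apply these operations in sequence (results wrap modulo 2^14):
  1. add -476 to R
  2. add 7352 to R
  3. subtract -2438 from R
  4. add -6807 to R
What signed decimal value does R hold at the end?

4035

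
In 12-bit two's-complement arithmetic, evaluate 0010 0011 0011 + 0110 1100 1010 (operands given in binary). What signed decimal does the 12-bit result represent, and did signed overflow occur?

0010 0011 0011 → 001000110011 = 563 (signed)
0110 1100 1010 → 011011001010 = 1738 (signed)
  001000110011
+ 011011001010
= 100011111101
Result 100011111101: MSB = 1 → 2301 − 4096 = -1795.
Both addends are non-negative but the stored result is negative: signed overflow. The true value 563 + 1738 = 2301 lies outside [-2048, 2047].

-1795; overflow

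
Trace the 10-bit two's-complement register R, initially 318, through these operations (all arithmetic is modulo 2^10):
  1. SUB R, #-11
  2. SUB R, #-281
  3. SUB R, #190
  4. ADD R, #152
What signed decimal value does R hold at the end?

-452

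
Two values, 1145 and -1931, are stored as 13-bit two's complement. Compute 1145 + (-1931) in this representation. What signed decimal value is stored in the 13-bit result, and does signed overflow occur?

-786; no overflow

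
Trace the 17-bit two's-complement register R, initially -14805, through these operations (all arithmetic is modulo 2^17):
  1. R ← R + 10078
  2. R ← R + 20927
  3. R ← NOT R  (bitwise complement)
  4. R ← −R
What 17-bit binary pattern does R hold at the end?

Start: R = -14805 = 11100011000101011.
R = -14805 + 10078 = -4727 = 11110110110001001
R = -4727 + 20927 = 16200 = 00011111101001000
R = NOT 00011111101001000 = 11100000010110111 = -16201
R = −(-16201) = 16201 = 00011111101001001

00011111101001001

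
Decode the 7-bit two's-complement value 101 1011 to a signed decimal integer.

-37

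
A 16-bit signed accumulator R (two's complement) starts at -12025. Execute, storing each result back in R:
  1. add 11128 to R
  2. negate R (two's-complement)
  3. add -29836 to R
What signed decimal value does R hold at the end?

Start: R = -12025 = 1101000100000111.
R = -12025 + 11128 = -897 = 1111110001111111
R = −(-897) = 897 = 0000001110000001
R = 897 + (-29836) = -28939 = 1000111011110101

-28939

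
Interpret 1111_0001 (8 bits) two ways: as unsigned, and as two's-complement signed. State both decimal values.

unsigned = 241, signed = -15

Unsigned: 11110001 = 241.
Signed: MSB=1 → 241 − 256 = -15.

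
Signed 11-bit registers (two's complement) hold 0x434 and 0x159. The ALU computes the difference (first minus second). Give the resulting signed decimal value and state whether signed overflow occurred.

731; overflow

0x434 = 10000110100 = -972 (signed)
0x159 = 00101011001 = 345 (signed)
Subtract via negate-and-add: invert 00101011001 + 1 = 11010100111 (i.e. -345).
  10000110100
+ 11010100111
= 01011011011  (discard carry-out 1)
Result 01011011011: MSB = 0 → value 731.
Both addends (after negating the subtrahend) are negative but the stored result is non-negative: signed overflow. The true value -972 − 345 = -1317 lies outside [-1024, 1023].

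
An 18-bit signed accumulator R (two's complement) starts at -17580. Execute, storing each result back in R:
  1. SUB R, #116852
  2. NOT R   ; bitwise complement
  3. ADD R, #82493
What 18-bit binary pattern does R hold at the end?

Start: R = -17580 = 111011101101010100.
R = -17580 − 116852 = -134432; wraps to 127712 = 011111001011100000
R = NOT 011111001011100000 = 100000110100011111 = -127713
R = -127713 + 82493 = -45220 = 110100111101011100

110100111101011100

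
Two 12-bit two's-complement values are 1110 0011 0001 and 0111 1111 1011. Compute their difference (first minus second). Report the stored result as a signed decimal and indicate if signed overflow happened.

1590; overflow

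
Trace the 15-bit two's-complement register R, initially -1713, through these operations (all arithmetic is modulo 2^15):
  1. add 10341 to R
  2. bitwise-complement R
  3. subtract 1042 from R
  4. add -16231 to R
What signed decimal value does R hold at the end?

6866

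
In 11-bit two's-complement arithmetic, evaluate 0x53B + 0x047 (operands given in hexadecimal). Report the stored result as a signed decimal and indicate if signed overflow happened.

0x53B = 10100111011 = -709 (signed)
0x047 = 00001000111 = 71 (signed)
  10100111011
+ 00001000111
= 10110000010
Result 10110000010: MSB = 1 → 1410 − 2048 = -638.
Addends have opposite signs, so signed overflow cannot occur.

-638; no overflow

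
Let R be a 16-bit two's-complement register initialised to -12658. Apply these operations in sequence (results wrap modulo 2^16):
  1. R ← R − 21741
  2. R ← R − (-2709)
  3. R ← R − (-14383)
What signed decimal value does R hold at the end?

Start: R = -12658 = 1100111010001110.
R = -12658 − 21741 = -34399; wraps to 31137 = 0111100110100001
R = 31137 − (-2709) = 33846; wraps to -31690 = 1000010000110110
R = -31690 − (-14383) = -17307 = 1011110001100101

-17307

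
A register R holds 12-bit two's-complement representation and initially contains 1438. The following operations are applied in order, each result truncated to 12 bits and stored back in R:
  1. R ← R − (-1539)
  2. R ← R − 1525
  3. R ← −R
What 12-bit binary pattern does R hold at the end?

101001010100

Start: R = 1438 = 010110011110.
R = 1438 − (-1539) = 2977; wraps to -1119 = 101110100001
R = -1119 − 1525 = -2644; wraps to 1452 = 010110101100
R = −(1452) = -1452 = 101001010100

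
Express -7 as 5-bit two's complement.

|-7| = 7 = 00111 in 5 bits.
Invert the bits: 11000. Add 1: 11001.
Check: 11001 reads as 25 − 32 = -7.

11001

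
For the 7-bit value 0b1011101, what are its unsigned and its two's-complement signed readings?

Unsigned: 1011101 = 93.
Signed: MSB=1 → 93 − 128 = -35.

unsigned = 93, signed = -35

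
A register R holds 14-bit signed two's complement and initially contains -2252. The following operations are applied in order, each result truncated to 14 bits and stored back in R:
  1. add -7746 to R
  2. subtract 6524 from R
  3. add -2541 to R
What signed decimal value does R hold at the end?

-2679

Start: R = -2252 = 11011100110100.
R = -2252 + (-7746) = -9998; wraps to 6386 = 01100011110010
R = 6386 − 6524 = -138 = 11111101110110
R = -138 + (-2541) = -2679 = 11010110001001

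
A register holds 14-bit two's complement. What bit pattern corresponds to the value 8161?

8161 is non-negative, so write it directly in 14 bits: 01111111100001.

01111111100001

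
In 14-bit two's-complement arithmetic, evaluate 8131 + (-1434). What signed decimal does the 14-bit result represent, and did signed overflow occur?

6697; no overflow

8131 → 01111111000011
-1434 → 11101001100110
  01111111000011
+ 11101001100110
= 01101000101001  (discard carry-out 1)
Result 01101000101001: MSB = 0 → value 6697.
Addends have opposite signs, so signed overflow cannot occur.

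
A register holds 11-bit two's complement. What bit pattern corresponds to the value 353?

353 is non-negative, so write it directly in 11 bits: 00101100001.

00101100001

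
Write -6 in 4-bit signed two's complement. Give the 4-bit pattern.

1010

|-6| = 6 = 0110 in 4 bits.
Invert the bits: 1001. Add 1: 1010.
Check: 1010 reads as 10 − 16 = -6.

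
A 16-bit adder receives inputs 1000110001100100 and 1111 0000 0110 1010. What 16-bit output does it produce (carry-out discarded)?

0111110011001110

  1000110001100100
+ 1111000001101010
= 0111110011001110  (discard carry-out 1)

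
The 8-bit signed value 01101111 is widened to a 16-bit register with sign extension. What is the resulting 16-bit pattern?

MSB of 01101111 is 0; replicate it into the new high bits.
00000000|01101111 → 0000000001101111 (still 111).

0000000001101111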